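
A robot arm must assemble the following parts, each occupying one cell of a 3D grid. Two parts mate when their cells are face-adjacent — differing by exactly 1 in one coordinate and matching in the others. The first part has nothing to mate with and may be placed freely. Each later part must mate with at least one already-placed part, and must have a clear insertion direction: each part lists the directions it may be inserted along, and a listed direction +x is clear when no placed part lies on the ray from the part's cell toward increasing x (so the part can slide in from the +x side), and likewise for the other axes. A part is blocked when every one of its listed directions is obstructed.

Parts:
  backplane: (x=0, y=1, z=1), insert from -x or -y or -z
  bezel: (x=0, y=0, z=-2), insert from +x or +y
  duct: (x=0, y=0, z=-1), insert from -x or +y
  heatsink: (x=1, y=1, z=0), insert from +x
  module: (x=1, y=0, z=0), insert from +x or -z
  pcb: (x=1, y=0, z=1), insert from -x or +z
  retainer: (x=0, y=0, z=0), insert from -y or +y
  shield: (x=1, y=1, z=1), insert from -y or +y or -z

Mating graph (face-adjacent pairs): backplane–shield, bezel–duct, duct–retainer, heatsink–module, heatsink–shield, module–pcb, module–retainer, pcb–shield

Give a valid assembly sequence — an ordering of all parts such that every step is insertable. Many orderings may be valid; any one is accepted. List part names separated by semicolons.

1. pcb@(1, 0, 1) [-x clear] — {pcb}
2. shield@(1, 1, 1) [+y clear] — {pcb, shield}
3. backplane@(0, 1, 1) [-x clear] — {backplane, pcb, shield}
4. module@(1, 0, 0) [+x clear] — {backplane, module, pcb, shield}
5. heatsink@(1, 1, 0) [+x clear] — {backplane, heatsink, module, pcb, shield}
6. retainer@(0, 0, 0) [-y clear] — {backplane, heatsink, module, pcb, retainer, shield}
7. duct@(0, 0, -1) [-x clear] — {backplane, duct, heatsink, module, pcb, retainer, shield}
8. bezel@(0, 0, -2) [+x clear] — {backplane, bezel, duct, heatsink, module, pcb, retainer, shield}

pcb; shield; backplane; module; heatsink; retainer; duct; bezel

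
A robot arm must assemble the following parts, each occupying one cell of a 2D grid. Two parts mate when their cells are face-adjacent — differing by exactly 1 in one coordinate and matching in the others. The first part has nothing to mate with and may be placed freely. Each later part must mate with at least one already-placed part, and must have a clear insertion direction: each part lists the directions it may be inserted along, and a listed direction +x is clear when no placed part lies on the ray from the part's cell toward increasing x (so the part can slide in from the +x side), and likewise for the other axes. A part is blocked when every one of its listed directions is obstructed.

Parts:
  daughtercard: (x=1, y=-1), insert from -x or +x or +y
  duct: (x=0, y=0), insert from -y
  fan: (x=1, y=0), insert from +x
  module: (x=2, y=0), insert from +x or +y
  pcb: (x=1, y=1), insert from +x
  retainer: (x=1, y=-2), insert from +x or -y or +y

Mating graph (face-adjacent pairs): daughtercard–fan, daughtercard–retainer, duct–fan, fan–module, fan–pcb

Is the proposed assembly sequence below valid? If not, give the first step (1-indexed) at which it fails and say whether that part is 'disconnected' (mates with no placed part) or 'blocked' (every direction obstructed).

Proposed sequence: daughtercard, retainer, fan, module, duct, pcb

Valid

1. daughtercard@(1, -1) [-x clear] — {daughtercard}
2. retainer@(1, -2) [+x clear] — {daughtercard, retainer}
3. fan@(1, 0) [+x clear] — {daughtercard, fan, retainer}
4. module@(2, 0) [+x clear] — {daughtercard, fan, module, retainer}
5. duct@(0, 0) [-y clear] — {daughtercard, duct, fan, module, retainer}
6. pcb@(1, 1) [+x clear] — {daughtercard, duct, fan, module, pcb, retainer}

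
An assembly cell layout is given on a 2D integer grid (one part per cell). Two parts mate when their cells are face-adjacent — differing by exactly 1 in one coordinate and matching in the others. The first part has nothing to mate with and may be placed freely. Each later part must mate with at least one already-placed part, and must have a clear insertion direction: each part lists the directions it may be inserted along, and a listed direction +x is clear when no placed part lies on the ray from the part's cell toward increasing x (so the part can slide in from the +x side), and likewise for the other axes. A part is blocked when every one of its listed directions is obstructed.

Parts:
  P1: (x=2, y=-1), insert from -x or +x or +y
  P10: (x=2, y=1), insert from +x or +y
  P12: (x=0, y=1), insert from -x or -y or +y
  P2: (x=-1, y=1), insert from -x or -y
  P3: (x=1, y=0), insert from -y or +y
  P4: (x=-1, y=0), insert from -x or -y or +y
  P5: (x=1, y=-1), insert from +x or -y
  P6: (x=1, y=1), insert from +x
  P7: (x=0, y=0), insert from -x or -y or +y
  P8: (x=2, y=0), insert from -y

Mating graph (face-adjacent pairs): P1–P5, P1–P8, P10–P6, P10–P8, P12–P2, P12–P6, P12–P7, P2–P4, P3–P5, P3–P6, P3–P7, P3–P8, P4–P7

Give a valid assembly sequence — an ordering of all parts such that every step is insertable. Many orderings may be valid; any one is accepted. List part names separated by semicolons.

P8; P1; P3; P7; P6; P4; P2; P5; P10; P12

1. P8@(2, 0) [-y clear] — {P8}
2. P1@(2, -1) [-x clear] — {P1, P8}
3. P3@(1, 0) [-y clear] — {P1, P3, P8}
4. P7@(0, 0) [-x clear] — {P1, P3, P7, P8}
5. P6@(1, 1) [+x clear] — {P1, P3, P6, P7, P8}
6. P4@(-1, 0) [-x clear] — {P1, P3, P4, P6, P7, P8}
7. P2@(-1, 1) [-x clear] — {P1, P2, P3, P4, P6, P7, P8}
8. P5@(1, -1) [-y clear] — {P1, P2, P3, P4, P5, P6, P7, P8}
9. P10@(2, 1) [+x clear] — {P1, P10, P2, P3, P4, P5, P6, P7, P8}
10. P12@(0, 1) [+y clear] — {P1, P10, P12, P2, P3, P4, P5, P6, P7, P8}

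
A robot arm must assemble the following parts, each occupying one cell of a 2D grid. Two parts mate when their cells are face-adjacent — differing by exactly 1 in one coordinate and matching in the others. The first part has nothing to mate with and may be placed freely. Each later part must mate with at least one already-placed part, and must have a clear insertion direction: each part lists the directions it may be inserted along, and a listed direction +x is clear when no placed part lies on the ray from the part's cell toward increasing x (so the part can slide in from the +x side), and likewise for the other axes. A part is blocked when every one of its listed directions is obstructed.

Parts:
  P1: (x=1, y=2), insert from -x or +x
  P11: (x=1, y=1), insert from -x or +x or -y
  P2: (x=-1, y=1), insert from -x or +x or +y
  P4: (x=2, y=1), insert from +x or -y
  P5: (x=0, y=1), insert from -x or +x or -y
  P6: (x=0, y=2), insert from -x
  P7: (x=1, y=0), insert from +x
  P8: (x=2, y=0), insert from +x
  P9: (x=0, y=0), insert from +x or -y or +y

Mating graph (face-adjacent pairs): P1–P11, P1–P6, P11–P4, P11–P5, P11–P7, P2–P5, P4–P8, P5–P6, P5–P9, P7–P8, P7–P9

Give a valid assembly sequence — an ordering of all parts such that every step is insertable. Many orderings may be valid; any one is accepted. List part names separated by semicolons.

P6; P1; P11; P4; P5; P2; P7; P9; P8

1. P6@(0, 2) [-x clear] — {P6}
2. P1@(1, 2) [+x clear] — {P1, P6}
3. P11@(1, 1) [-x clear] — {P1, P11, P6}
4. P4@(2, 1) [+x clear] — {P1, P11, P4, P6}
5. P5@(0, 1) [-x clear] — {P1, P11, P4, P5, P6}
6. P2@(-1, 1) [-x clear] — {P1, P11, P2, P4, P5, P6}
7. P7@(1, 0) [+x clear] — {P1, P11, P2, P4, P5, P6, P7}
8. P9@(0, 0) [-y clear] — {P1, P11, P2, P4, P5, P6, P7, P9}
9. P8@(2, 0) [+x clear] — {P1, P11, P2, P4, P5, P6, P7, P8, P9}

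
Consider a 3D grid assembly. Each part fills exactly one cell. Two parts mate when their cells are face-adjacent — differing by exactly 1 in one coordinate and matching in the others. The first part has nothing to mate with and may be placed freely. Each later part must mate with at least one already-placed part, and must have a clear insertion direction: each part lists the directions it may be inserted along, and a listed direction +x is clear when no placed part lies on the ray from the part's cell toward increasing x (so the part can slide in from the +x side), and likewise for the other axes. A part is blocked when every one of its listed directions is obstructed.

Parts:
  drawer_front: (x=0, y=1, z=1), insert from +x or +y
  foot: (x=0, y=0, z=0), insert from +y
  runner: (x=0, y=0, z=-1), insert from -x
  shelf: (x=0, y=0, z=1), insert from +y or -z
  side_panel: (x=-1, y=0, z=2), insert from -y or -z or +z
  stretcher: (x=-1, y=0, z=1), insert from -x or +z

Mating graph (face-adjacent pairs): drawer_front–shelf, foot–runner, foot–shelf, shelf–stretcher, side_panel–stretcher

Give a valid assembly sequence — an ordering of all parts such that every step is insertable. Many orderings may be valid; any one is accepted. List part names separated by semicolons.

1. foot@(0, 0, 0) [+y clear] — {foot}
2. runner@(0, 0, -1) [-x clear] — {foot, runner}
3. shelf@(0, 0, 1) [+y clear] — {foot, runner, shelf}
4. stretcher@(-1, 0, 1) [-x clear] — {foot, runner, shelf, stretcher}
5. side_panel@(-1, 0, 2) [-y clear] — {foot, runner, shelf, side_panel, stretcher}
6. drawer_front@(0, 1, 1) [+x clear] — {drawer_front, foot, runner, shelf, side_panel, stretcher}

foot; runner; shelf; stretcher; side_panel; drawer_front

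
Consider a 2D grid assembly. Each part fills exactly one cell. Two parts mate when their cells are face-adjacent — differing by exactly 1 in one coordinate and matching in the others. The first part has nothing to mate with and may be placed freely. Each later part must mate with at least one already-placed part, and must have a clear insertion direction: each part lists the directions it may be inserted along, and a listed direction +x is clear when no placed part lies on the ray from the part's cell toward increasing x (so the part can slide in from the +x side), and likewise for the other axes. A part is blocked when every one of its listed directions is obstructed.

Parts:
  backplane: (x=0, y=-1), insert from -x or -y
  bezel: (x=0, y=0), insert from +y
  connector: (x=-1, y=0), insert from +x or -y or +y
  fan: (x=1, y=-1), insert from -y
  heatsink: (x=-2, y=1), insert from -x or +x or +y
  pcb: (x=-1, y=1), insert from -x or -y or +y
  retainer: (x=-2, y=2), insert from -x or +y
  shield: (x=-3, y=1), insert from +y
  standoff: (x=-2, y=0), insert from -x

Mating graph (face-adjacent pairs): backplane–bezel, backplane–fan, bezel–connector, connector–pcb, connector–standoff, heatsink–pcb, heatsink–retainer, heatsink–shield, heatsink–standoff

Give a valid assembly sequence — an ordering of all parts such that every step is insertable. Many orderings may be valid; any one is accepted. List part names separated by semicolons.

fan; backplane; bezel; connector; pcb; heatsink; retainer; shield; standoff

1. fan@(1, -1) [-y clear] — {fan}
2. backplane@(0, -1) [-x clear] — {backplane, fan}
3. bezel@(0, 0) [+y clear] — {backplane, bezel, fan}
4. connector@(-1, 0) [-y clear] — {backplane, bezel, connector, fan}
5. pcb@(-1, 1) [-x clear] — {backplane, bezel, connector, fan, pcb}
6. heatsink@(-2, 1) [-x clear] — {backplane, bezel, connector, fan, heatsink, pcb}
7. retainer@(-2, 2) [-x clear] — {backplane, bezel, connector, fan, heatsink, pcb, retainer}
8. shield@(-3, 1) [+y clear] — {backplane, bezel, connector, fan, heatsink, pcb, retainer, shield}
9. standoff@(-2, 0) [-x clear] — {backplane, bezel, connector, fan, heatsink, pcb, retainer, shield, standoff}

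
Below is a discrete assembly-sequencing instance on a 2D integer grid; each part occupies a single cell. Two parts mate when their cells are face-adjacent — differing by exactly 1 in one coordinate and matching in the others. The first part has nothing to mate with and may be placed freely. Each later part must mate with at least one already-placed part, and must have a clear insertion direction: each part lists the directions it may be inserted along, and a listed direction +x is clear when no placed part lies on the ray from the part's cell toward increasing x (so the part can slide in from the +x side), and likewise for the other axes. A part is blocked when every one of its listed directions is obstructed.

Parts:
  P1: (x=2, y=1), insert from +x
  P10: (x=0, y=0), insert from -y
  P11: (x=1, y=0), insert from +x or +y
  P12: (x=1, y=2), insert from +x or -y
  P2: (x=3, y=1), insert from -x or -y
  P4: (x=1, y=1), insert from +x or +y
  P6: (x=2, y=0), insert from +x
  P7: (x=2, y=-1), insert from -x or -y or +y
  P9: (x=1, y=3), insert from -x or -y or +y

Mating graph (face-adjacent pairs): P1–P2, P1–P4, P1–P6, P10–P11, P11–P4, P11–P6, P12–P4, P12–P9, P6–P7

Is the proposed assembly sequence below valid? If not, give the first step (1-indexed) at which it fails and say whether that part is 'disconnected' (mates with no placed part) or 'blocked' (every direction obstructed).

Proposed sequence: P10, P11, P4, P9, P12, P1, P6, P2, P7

1. P10@(0, 0) [-y clear] — {P10}
2. P11@(1, 0) [+x clear] — {P10, P11}
3. P4@(1, 1) [+x clear] — {P10, P11, P4}
4. P9@(1, 3) — no placed neighbour ⇒ disconnected

Invalid at step 4 (disconnected)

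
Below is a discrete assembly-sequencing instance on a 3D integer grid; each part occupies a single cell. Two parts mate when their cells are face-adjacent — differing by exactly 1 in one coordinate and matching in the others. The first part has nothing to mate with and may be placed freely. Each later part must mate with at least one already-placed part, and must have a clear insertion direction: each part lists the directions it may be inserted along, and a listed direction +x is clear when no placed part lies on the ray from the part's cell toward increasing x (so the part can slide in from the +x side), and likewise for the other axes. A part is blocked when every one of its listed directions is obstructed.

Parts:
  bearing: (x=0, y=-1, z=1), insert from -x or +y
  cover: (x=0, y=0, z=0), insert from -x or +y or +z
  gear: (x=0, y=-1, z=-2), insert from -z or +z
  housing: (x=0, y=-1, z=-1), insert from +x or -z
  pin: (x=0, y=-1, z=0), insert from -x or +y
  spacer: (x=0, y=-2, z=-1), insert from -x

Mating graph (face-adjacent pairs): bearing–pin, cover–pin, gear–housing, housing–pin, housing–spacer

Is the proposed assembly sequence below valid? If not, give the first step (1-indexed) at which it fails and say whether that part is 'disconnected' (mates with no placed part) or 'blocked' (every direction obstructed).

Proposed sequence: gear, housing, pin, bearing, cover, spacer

Valid

1. gear@(0, -1, -2) [-z clear] — {gear}
2. housing@(0, -1, -1) [+x clear] — {gear, housing}
3. pin@(0, -1, 0) [-x clear] — {gear, housing, pin}
4. bearing@(0, -1, 1) [-x clear] — {bearing, gear, housing, pin}
5. cover@(0, 0, 0) [-x clear] — {bearing, cover, gear, housing, pin}
6. spacer@(0, -2, -1) [-x clear] — {bearing, cover, gear, housing, pin, spacer}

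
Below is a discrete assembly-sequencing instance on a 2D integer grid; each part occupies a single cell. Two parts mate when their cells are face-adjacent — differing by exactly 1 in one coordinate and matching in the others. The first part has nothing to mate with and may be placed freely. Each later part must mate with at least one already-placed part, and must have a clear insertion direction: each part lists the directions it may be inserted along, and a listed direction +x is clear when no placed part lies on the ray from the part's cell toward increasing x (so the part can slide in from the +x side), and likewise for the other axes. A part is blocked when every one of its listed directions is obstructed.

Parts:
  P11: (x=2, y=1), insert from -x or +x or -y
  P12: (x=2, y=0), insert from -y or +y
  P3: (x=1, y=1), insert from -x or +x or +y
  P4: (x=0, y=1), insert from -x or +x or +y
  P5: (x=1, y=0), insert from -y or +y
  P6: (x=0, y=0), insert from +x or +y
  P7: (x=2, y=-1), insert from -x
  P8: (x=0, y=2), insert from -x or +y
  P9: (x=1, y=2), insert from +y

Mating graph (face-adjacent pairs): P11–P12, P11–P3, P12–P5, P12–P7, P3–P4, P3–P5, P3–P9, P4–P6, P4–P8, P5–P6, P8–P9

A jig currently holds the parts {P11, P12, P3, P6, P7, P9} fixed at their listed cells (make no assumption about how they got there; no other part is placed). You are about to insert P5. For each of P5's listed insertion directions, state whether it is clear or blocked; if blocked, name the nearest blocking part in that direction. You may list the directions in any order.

-y: ray from P5(1, 0) has no placed part ⇒ clear
+y: nearest on ray is P3@(1, 1) ⇒ blocked

+y: blocked by P3; -y: clear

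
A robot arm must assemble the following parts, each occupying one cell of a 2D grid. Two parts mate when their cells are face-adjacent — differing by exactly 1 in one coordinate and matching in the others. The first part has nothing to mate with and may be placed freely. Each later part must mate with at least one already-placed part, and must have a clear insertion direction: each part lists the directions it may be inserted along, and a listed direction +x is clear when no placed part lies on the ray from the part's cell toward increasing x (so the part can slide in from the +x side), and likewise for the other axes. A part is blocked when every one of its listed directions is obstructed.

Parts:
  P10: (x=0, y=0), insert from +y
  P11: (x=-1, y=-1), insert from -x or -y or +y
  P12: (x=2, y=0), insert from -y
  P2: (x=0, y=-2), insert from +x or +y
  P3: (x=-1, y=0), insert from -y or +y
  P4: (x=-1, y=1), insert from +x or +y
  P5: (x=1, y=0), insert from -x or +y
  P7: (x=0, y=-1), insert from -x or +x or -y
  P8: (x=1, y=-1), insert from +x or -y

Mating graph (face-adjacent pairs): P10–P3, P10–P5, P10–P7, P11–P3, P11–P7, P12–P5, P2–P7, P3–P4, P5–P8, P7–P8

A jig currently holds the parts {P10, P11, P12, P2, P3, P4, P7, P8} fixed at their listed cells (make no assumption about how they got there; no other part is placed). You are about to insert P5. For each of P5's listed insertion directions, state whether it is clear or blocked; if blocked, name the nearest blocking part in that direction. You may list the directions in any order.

+y: clear; -x: blocked by P10

-x: nearest on ray is P10@(0, 0) ⇒ blocked
+y: ray from P5(1, 0) has no placed part ⇒ clear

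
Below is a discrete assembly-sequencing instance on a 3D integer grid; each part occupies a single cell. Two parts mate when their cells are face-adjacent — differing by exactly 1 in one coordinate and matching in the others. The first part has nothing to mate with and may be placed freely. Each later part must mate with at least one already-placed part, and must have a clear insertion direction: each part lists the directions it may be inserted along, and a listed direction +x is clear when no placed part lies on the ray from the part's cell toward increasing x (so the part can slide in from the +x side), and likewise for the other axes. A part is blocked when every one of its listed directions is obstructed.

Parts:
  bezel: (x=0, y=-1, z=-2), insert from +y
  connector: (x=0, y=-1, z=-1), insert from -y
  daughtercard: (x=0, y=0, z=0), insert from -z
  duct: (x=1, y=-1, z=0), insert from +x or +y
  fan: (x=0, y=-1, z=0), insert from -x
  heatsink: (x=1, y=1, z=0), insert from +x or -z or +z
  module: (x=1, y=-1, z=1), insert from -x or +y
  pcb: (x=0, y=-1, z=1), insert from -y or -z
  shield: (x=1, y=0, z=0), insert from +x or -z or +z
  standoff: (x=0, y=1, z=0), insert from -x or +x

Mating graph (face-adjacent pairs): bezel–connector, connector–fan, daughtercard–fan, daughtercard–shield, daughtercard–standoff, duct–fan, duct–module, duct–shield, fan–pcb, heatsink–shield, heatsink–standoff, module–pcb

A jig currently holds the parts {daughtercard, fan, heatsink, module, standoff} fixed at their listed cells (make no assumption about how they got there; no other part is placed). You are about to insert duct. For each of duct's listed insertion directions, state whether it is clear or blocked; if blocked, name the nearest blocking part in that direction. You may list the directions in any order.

+x: ray from duct(1, -1, 0) has no placed part ⇒ clear
+y: nearest on ray is heatsink@(1, 1, 0) ⇒ blocked

+x: clear; +y: blocked by heatsink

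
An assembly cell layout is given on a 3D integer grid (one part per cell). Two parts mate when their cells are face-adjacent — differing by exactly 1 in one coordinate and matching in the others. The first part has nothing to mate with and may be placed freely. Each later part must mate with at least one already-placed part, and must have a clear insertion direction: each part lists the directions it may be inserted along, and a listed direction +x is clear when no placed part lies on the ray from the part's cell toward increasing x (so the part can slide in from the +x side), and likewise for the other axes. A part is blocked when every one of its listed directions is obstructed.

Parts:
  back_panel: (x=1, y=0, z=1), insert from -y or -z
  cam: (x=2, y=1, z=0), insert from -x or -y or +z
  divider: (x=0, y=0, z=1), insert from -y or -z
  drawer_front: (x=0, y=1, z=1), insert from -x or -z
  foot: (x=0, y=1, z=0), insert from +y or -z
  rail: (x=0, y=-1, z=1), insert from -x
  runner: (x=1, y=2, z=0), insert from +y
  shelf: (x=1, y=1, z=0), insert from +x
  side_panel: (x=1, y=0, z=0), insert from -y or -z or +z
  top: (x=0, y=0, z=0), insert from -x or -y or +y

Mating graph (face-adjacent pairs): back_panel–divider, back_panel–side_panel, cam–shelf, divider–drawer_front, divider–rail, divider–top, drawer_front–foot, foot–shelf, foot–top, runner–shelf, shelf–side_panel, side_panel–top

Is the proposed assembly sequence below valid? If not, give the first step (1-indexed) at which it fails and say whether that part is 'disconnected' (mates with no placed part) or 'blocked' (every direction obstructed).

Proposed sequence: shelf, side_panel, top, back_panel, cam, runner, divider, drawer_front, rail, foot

Valid

1. shelf@(1, 1, 0) [+x clear] — {shelf}
2. side_panel@(1, 0, 0) [-y clear] — {shelf, side_panel}
3. top@(0, 0, 0) [-x clear] — {shelf, side_panel, top}
4. back_panel@(1, 0, 1) [-y clear] — {back_panel, shelf, side_panel, top}
5. cam@(2, 1, 0) [-y clear] — {back_panel, cam, shelf, side_panel, top}
6. runner@(1, 2, 0) [+y clear] — {back_panel, cam, runner, shelf, side_panel, top}
7. divider@(0, 0, 1) [-y clear] — {back_panel, cam, divider, runner, shelf, side_panel, top}
8. drawer_front@(0, 1, 1) [-x clear] — {back_panel, cam, divider, drawer_front, runner, shelf, side_panel, top}
9. rail@(0, -1, 1) [-x clear] — {back_panel, cam, divider, drawer_front, rail, runner, shelf, side_panel, top}
10. foot@(0, 1, 0) [+y clear] — {back_panel, cam, divider, drawer_front, foot, rail, runner, shelf, side_panel, top}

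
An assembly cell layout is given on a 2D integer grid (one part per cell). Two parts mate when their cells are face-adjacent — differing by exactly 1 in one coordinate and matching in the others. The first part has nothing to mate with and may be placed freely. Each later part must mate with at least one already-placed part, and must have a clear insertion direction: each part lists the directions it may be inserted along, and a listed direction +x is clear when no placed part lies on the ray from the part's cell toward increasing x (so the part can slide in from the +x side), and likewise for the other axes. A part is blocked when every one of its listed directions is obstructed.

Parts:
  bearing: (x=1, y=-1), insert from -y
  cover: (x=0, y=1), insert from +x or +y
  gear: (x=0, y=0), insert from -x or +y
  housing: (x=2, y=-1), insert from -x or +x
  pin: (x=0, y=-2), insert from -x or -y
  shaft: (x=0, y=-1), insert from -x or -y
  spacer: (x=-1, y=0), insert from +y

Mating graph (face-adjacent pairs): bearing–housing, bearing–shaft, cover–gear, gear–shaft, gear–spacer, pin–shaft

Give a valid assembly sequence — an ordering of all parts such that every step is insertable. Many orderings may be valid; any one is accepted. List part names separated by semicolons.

pin; shaft; bearing; gear; cover; spacer; housing

1. pin@(0, -2) [-x clear] — {pin}
2. shaft@(0, -1) [-x clear] — {pin, shaft}
3. bearing@(1, -1) [-y clear] — {bearing, pin, shaft}
4. gear@(0, 0) [-x clear] — {bearing, gear, pin, shaft}
5. cover@(0, 1) [+x clear] — {bearing, cover, gear, pin, shaft}
6. spacer@(-1, 0) [+y clear] — {bearing, cover, gear, pin, shaft, spacer}
7. housing@(2, -1) [+x clear] — {bearing, cover, gear, housing, pin, shaft, spacer}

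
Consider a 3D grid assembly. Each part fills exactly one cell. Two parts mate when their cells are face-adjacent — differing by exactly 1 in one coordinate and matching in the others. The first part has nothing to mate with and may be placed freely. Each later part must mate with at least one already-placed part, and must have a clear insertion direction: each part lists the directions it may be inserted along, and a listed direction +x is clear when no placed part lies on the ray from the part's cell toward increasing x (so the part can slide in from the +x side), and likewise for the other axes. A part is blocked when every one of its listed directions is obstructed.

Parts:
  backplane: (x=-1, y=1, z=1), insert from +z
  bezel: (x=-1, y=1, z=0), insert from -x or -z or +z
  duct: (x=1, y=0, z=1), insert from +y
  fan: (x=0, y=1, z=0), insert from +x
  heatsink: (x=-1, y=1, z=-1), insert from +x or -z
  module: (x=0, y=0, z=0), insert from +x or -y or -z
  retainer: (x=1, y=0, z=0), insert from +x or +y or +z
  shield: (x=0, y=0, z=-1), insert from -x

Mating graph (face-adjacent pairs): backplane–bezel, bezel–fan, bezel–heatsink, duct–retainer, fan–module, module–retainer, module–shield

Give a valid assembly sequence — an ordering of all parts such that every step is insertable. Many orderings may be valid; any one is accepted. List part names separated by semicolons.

duct; retainer; module; shield; fan; bezel; heatsink; backplane

1. duct@(1, 0, 1) [+y clear] — {duct}
2. retainer@(1, 0, 0) [+x clear] — {duct, retainer}
3. module@(0, 0, 0) [-y clear] — {duct, module, retainer}
4. shield@(0, 0, -1) [-x clear] — {duct, module, retainer, shield}
5. fan@(0, 1, 0) [+x clear] — {duct, fan, module, retainer, shield}
6. bezel@(-1, 1, 0) [-x clear] — {bezel, duct, fan, module, retainer, shield}
7. heatsink@(-1, 1, -1) [+x clear] — {bezel, duct, fan, heatsink, module, retainer, shield}
8. backplane@(-1, 1, 1) [+z clear] — {backplane, bezel, duct, fan, heatsink, module, retainer, shield}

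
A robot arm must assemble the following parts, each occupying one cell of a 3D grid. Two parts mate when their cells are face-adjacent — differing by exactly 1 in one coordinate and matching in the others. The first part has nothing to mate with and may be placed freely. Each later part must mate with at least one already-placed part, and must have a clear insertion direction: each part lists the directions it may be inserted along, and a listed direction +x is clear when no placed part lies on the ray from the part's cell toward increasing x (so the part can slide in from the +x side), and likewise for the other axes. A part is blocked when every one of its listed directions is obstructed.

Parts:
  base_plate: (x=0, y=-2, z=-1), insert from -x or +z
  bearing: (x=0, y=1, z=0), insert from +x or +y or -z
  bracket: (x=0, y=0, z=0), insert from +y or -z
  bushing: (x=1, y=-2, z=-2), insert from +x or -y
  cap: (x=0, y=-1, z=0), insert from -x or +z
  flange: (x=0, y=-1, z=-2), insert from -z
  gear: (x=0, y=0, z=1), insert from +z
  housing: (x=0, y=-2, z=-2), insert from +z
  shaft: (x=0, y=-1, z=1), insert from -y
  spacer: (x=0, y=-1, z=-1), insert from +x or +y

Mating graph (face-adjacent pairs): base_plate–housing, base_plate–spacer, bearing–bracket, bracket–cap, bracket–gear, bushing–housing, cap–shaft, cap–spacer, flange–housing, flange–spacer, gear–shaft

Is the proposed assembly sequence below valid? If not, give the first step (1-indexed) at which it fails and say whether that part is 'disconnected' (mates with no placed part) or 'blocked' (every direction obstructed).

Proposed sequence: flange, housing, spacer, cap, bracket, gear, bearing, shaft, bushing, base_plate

Valid

1. flange@(0, -1, -2) [-z clear] — {flange}
2. housing@(0, -2, -2) [+z clear] — {flange, housing}
3. spacer@(0, -1, -1) [+x clear] — {flange, housing, spacer}
4. cap@(0, -1, 0) [-x clear] — {cap, flange, housing, spacer}
5. bracket@(0, 0, 0) [+y clear] — {bracket, cap, flange, housing, spacer}
6. gear@(0, 0, 1) [+z clear] — {bracket, cap, flange, gear, housing, spacer}
7. bearing@(0, 1, 0) [+x clear] — {bearing, bracket, cap, flange, gear, housing, spacer}
8. shaft@(0, -1, 1) [-y clear] — {bearing, bracket, cap, flange, gear, housing, shaft, spacer}
9. bushing@(1, -2, -2) [+x clear] — {bearing, bracket, bushing, cap, flange, gear, housing, shaft, spacer}
10. base_plate@(0, -2, -1) [-x clear] — {base_plate, bearing, bracket, bushing, cap, flange, gear, housing, shaft, spacer}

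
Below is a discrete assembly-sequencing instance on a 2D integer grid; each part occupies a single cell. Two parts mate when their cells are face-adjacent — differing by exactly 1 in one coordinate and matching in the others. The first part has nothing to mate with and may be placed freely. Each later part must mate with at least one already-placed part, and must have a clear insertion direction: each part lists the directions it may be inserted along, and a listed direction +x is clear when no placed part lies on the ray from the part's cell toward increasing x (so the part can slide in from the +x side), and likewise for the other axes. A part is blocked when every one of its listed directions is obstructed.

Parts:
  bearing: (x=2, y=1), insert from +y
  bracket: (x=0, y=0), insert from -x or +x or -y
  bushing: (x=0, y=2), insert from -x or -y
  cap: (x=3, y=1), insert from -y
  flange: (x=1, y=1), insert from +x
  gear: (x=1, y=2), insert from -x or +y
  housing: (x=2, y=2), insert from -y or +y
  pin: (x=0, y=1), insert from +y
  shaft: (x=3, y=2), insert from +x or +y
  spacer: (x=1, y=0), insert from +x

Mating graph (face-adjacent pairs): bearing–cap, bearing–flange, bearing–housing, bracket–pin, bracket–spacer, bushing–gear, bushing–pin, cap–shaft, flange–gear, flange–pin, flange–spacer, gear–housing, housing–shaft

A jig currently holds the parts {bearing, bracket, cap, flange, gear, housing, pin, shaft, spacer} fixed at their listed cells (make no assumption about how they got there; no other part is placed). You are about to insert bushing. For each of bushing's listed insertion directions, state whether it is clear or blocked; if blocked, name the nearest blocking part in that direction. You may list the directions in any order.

-x: clear; -y: blocked by pin

-x: ray from bushing(0, 2) has no placed part ⇒ clear
-y: nearest on ray is pin@(0, 1) ⇒ blocked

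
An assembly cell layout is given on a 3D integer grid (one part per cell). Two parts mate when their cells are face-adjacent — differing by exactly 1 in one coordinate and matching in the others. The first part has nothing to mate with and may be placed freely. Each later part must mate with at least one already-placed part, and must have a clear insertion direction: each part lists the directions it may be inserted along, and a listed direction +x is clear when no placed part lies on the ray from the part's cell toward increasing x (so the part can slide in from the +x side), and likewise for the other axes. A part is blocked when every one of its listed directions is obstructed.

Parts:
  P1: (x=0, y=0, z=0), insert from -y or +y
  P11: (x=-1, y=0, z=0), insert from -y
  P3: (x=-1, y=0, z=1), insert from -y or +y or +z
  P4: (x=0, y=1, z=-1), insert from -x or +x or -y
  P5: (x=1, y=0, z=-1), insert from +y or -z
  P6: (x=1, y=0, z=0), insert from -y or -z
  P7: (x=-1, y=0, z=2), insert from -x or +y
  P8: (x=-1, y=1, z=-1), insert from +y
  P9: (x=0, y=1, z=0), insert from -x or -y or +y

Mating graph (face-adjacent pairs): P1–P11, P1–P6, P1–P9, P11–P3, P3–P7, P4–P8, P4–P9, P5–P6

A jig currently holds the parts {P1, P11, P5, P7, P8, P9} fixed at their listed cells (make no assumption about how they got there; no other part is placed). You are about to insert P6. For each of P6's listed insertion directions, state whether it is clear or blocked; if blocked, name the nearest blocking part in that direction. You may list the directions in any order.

-y: ray from P6(1, 0, 0) has no placed part ⇒ clear
-z: nearest on ray is P5@(1, 0, -1) ⇒ blocked

-y: clear; -z: blocked by P5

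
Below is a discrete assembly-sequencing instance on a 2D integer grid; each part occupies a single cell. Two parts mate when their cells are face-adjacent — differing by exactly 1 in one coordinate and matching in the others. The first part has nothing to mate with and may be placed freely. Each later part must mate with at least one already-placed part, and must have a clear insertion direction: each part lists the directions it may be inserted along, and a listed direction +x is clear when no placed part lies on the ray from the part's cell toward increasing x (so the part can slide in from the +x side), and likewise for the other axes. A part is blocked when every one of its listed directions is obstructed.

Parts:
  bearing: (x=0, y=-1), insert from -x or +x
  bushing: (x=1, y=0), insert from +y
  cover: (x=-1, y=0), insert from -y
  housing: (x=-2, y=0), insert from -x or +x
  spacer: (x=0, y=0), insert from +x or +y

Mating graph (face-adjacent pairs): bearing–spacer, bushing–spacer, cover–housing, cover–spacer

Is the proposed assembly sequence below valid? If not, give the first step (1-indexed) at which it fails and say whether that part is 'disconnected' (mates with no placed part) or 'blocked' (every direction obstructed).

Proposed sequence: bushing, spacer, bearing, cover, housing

1. bushing@(1, 0) [+y clear] — {bushing}
2. spacer@(0, 0) [+y clear] — {bushing, spacer}
3. bearing@(0, -1) [-x clear] — {bearing, bushing, spacer}
4. cover@(-1, 0) [-y clear] — {bearing, bushing, cover, spacer}
5. housing@(-2, 0) [-x clear] — {bearing, bushing, cover, housing, spacer}

Valid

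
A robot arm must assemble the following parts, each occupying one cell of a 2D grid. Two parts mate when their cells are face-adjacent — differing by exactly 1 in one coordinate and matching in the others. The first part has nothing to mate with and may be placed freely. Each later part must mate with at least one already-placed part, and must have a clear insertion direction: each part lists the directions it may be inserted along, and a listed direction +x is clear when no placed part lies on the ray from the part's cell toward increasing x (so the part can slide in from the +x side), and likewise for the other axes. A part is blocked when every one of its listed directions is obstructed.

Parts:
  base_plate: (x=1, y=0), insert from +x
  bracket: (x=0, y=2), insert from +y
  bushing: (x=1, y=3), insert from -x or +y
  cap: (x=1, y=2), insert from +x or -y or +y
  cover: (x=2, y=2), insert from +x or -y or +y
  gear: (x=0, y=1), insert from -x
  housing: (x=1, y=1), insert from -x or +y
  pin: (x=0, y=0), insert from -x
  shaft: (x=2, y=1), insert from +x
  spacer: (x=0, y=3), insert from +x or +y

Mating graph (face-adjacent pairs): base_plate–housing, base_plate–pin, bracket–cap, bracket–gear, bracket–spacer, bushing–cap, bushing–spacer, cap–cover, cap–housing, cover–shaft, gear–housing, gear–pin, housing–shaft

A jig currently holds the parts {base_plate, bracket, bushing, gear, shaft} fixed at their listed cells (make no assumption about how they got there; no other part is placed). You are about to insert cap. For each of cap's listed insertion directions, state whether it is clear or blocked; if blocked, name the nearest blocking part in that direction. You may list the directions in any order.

+x: ray from cap(1, 2) has no placed part ⇒ clear
-y: nearest on ray is base_plate@(1, 0) ⇒ blocked
+y: nearest on ray is bushing@(1, 3) ⇒ blocked

+x: clear; +y: blocked by bushing; -y: blocked by base_plate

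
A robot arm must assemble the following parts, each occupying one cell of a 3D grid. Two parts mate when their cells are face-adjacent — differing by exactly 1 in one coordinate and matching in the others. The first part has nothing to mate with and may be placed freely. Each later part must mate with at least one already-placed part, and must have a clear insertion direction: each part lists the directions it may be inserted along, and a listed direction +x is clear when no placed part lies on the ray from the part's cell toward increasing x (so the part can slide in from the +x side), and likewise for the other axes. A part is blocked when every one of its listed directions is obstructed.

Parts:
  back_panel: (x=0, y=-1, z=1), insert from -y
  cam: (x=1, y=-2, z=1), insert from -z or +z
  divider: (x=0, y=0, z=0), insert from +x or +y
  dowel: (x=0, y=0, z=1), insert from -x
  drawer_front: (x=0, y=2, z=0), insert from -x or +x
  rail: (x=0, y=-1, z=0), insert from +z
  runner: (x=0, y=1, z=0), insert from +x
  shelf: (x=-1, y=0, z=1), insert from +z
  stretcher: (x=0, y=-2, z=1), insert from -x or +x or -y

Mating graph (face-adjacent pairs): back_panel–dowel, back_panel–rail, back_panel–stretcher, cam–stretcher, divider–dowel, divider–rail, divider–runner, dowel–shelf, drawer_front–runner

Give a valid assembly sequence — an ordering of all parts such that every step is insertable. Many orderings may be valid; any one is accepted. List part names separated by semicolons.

runner; divider; dowel; shelf; drawer_front; rail; back_panel; stretcher; cam

1. runner@(0, 1, 0) [+x clear] — {runner}
2. divider@(0, 0, 0) [+x clear] — {divider, runner}
3. dowel@(0, 0, 1) [-x clear] — {divider, dowel, runner}
4. shelf@(-1, 0, 1) [+z clear] — {divider, dowel, runner, shelf}
5. drawer_front@(0, 2, 0) [-x clear] — {divider, dowel, drawer_front, runner, shelf}
6. rail@(0, -1, 0) [+z clear] — {divider, dowel, drawer_front, rail, runner, shelf}
7. back_panel@(0, -1, 1) [-y clear] — {back_panel, divider, dowel, drawer_front, rail, runner, shelf}
8. stretcher@(0, -2, 1) [-x clear] — {back_panel, divider, dowel, drawer_front, rail, runner, shelf, stretcher}
9. cam@(1, -2, 1) [-z clear] — {back_panel, cam, divider, dowel, drawer_front, rail, runner, shelf, stretcher}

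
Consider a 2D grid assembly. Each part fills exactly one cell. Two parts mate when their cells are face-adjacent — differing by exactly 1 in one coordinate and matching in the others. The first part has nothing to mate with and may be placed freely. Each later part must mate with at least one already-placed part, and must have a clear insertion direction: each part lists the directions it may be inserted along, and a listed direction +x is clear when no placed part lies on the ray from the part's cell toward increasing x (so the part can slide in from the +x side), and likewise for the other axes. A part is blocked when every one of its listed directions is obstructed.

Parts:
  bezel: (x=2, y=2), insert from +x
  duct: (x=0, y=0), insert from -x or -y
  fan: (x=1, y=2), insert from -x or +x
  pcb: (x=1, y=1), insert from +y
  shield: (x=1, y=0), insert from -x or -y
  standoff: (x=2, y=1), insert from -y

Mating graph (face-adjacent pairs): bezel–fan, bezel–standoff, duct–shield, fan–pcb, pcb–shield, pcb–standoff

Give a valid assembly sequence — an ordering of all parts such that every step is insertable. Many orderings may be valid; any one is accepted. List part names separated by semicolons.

1. duct@(0, 0) [-x clear] — {duct}
2. shield@(1, 0) [-y clear] — {duct, shield}
3. pcb@(1, 1) [+y clear] — {duct, pcb, shield}
4. standoff@(2, 1) [-y clear] — {duct, pcb, shield, standoff}
5. bezel@(2, 2) [+x clear] — {bezel, duct, pcb, shield, standoff}
6. fan@(1, 2) [-x clear] — {bezel, duct, fan, pcb, shield, standoff}

duct; shield; pcb; standoff; bezel; fan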